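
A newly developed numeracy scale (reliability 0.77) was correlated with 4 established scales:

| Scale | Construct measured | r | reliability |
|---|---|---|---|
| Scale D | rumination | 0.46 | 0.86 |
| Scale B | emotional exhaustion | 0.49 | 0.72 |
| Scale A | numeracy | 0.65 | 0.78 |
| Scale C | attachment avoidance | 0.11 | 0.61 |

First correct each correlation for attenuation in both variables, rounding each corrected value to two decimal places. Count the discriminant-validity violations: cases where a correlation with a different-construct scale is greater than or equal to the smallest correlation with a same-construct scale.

Disattenuated r (r / √(r_scale · r_new)):
  Scale D (disc): 0.46 / √(0.86·0.77) = 0.57
  Scale B (disc): 0.49 / √(0.72·0.77) = 0.66
  Scale A (conv): 0.65 / √(0.78·0.77) = 0.84
  Scale C (disc): 0.11 / √(0.61·0.77) = 0.16
Smallest convergent = 0.84. Discriminant values: 0.57, 0.66, 0.16; count ≥ 0.84 → 0.

0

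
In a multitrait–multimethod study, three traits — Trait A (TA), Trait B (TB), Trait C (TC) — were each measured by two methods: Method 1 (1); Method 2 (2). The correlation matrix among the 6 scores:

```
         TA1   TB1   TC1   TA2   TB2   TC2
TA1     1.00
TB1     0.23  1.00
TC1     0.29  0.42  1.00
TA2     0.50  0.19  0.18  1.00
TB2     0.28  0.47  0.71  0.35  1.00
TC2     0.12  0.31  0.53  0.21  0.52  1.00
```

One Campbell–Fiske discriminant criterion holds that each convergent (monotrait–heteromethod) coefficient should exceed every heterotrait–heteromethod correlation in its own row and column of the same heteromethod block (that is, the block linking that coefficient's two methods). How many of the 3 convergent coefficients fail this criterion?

Checking each validity diagonal entry against its comparison values:
TA (methods 1·2): 0.50 vs {0.28, 0.19, 0.12, 0.18} → pass.
TB (methods 1·2): 0.47 vs {0.19, 0.28, 0.31, 0.71} → fail.
TC (methods 1·2): 0.53 vs {0.18, 0.12, 0.71, 0.31} → fail.
2 of 3 fail.

2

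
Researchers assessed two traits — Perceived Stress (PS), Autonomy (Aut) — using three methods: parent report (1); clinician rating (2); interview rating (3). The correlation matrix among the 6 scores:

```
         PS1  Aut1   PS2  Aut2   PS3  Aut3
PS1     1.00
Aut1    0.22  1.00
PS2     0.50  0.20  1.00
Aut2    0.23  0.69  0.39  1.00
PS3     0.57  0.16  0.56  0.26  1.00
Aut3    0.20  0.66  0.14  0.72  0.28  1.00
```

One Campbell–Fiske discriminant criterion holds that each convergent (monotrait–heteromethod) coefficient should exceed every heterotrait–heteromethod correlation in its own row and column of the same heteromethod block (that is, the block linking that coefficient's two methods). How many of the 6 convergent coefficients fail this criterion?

Checking each validity diagonal entry against its comparison values:
PS (methods 1·2): 0.50 vs {0.23, 0.20} → pass.
PS (methods 1·3): 0.57 vs {0.20, 0.16} → pass.
PS (methods 2·3): 0.56 vs {0.14, 0.26} → pass.
Aut (methods 1·2): 0.69 vs {0.20, 0.23} → pass.
Aut (methods 1·3): 0.66 vs {0.16, 0.20} → pass.
Aut (methods 2·3): 0.72 vs {0.26, 0.14} → pass.
0 of 6 fail.

0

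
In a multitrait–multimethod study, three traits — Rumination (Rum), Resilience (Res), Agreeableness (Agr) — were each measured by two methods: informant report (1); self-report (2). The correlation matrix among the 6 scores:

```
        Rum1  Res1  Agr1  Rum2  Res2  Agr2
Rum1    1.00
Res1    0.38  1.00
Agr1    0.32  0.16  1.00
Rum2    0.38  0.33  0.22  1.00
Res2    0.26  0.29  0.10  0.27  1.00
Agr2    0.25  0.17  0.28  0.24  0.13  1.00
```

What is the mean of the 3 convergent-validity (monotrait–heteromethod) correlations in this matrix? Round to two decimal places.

0.32

Convergent values: 0.38, 0.29, 0.28; mean = 0.95/3 = 0.32.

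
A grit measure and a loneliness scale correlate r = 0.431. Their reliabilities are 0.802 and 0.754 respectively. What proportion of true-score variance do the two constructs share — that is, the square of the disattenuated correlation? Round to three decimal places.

0.307

Disattenuated r = 0.431 / √(0.802 × 0.754) = 0.431 / 0.7776 = 0.5543.
Shared true-score variance = 0.5543² = 0.3072 ≈ 0.307.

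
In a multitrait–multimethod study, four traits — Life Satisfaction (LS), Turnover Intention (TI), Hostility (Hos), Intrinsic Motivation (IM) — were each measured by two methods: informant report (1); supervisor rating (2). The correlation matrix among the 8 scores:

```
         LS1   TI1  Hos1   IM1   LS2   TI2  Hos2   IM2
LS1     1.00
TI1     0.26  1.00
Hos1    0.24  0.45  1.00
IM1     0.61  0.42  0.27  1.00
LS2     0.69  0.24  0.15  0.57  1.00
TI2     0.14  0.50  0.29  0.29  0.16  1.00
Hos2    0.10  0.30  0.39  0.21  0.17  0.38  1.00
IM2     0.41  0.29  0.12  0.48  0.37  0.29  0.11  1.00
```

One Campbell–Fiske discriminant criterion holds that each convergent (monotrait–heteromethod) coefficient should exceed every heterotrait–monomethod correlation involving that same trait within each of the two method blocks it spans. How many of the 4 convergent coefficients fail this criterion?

Each convergent coefficient versus the relevant comparison correlations:
LS (methods 1·2): 0.69 vs {0.26, 0.16, 0.24, 0.17, 0.61, 0.37} → pass.
TI (methods 1·2): 0.50 vs {0.26, 0.16, 0.45, 0.38, 0.42, 0.29} → pass.
Hos (methods 1·2): 0.39 vs {0.24, 0.17, 0.45, 0.38, 0.27, 0.11} → fail.
IM (methods 1·2): 0.48 vs {0.61, 0.37, 0.42, 0.29, 0.27, 0.11} → fail.
2 of 4 fail.

2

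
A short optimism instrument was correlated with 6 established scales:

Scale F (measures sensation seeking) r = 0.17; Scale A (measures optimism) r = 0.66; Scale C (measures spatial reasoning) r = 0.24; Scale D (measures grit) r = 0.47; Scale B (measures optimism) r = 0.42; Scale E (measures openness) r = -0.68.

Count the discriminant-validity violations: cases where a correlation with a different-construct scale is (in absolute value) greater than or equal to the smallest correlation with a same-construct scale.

2

Convergent (same construct = optimism): Scale A, Scale B.
Smallest convergent = 0.42. Discriminant |r|: 0.17, 0.24, 0.47, 0.68; count ≥ 0.42 → 2.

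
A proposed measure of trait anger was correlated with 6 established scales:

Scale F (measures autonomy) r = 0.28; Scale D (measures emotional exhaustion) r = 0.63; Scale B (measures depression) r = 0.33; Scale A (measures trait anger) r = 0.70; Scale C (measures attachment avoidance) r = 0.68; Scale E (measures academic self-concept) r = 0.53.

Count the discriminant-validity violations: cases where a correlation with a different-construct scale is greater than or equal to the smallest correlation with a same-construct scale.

0

Convergent (same construct = trait anger): Scale A.
Smallest convergent = 0.70. Discriminant values: 0.28, 0.63, 0.33, 0.68, 0.53; count ≥ 0.70 → 0.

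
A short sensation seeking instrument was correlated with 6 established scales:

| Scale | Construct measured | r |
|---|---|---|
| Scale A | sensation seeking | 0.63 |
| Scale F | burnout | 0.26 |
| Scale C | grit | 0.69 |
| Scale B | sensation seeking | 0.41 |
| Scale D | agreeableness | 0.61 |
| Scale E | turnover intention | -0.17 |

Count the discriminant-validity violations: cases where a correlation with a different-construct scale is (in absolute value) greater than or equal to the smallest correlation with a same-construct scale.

Convergent (same construct = sensation seeking): Scale A, Scale B.
Smallest convergent = 0.41. Discriminant |r|: 0.26, 0.69, 0.61, 0.17; count ≥ 0.41 → 2.

2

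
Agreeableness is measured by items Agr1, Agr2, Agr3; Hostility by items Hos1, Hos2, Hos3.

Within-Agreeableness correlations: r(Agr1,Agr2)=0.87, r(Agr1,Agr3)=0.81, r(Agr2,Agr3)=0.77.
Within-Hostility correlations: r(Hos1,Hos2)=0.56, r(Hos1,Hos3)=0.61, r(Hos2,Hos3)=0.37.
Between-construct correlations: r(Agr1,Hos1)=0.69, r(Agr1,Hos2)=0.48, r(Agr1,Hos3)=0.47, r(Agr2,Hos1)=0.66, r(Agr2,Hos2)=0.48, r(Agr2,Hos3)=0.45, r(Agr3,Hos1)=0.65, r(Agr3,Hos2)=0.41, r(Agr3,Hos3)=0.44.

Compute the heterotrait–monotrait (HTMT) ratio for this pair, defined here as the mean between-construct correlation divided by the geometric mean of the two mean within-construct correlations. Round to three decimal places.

0.812

Between-construct mean = 4.73/9 = 0.5256.
Mean within-Agr = 2.45/3 = 0.8167; mean within-Hos = 1.54/3 = 0.5133.
Geometric mean = √(0.8167 × 0.5133) = 0.6475.
HTMT = 0.5256 / 0.6475 = 0.812.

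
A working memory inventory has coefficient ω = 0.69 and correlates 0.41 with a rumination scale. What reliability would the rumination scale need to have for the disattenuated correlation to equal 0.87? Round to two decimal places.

0.32

r_true = r_obs / √(r_xx · r_yy) ⇒ 0.87 = 0.41 / √(0.69 · r_yy).
√(0.69 · r_yy) = 0.41 / 0.87 = 0.4713; 0.69 · r_yy = 0.2221; r_yy = 0.2221 / 0.69 ≈ 0.32.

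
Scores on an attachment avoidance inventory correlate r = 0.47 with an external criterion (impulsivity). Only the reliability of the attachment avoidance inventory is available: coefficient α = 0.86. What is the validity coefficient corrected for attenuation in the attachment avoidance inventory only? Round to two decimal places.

Single correction: r_c = r_obs / √r_xx = 0.47 / √0.86 = 0.47 / 0.9274 ≈ 0.51.

0.51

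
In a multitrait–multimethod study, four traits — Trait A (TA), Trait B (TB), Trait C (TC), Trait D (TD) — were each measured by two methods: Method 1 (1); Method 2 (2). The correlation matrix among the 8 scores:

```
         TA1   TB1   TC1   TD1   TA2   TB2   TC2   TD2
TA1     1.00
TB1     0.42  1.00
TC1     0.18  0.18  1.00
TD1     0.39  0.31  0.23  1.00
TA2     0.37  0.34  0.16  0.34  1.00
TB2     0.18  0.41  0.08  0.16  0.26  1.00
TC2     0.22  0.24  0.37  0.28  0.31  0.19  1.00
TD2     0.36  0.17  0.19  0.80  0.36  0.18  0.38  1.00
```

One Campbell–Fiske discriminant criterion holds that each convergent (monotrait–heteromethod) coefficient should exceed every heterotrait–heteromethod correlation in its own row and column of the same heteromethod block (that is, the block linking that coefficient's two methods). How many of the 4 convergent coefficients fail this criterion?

Each convergent coefficient versus the relevant comparison correlations:
TA (methods 1·2): 0.37 vs {0.18, 0.34, 0.22, 0.16, 0.36, 0.34} → pass.
TB (methods 1·2): 0.41 vs {0.34, 0.18, 0.24, 0.08, 0.17, 0.16} → pass.
TC (methods 1·2): 0.37 vs {0.16, 0.22, 0.08, 0.24, 0.19, 0.28} → pass.
TD (methods 1·2): 0.80 vs {0.34, 0.36, 0.16, 0.17, 0.28, 0.19} → pass.
0 of 4 fail.

0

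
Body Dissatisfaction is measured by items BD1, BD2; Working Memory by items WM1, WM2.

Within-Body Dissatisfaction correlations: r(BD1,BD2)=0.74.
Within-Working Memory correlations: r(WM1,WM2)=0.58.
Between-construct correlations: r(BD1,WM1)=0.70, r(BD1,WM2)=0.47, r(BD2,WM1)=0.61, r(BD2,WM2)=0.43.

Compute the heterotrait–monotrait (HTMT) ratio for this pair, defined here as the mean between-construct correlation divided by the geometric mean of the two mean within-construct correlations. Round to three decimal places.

0.843

Mean heterotrait r = 2.21/4 = 0.5525.
Mean within-BD = 0.74/1 = 0.7400; mean within-WM = 0.58/1 = 0.5800.
Geometric mean = √(0.7400 × 0.5800) = 0.6551.
HTMT = 0.5525 / 0.6551 = 0.843.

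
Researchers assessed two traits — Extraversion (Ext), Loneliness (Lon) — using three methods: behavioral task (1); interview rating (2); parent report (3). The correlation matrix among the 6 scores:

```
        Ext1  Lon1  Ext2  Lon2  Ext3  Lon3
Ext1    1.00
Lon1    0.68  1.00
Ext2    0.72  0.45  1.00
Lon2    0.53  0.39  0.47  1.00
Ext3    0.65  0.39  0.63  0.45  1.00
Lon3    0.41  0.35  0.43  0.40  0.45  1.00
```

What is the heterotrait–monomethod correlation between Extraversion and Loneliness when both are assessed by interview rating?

Different traits, same method: r(Ext2, Lon2) = 0.47.

0.47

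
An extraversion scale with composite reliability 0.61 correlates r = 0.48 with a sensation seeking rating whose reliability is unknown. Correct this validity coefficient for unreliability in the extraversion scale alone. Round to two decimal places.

Single correction: r_c = r_obs / √r_xx = 0.48 / √0.61 = 0.48 / 0.7810 ≈ 0.61.

0.61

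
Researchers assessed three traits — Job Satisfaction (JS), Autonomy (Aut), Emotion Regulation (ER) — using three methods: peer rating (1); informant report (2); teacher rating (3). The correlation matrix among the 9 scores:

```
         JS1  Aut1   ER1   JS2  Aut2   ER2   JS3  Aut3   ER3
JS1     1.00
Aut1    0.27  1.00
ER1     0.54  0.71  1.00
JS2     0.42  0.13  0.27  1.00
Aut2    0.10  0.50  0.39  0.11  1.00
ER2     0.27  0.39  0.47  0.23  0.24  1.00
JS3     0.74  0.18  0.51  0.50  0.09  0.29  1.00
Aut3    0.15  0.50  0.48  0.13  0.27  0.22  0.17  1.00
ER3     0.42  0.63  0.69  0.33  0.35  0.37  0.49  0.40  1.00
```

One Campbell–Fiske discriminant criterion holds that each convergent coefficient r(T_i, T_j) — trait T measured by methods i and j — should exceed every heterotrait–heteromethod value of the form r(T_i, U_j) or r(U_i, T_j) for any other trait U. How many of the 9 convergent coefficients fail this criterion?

2

Convergent coefficients and their comparison sets:
JS (methods 1·2): 0.42 vs {0.10, 0.13, 0.27, 0.27} → pass.
JS (methods 1·3): 0.74 vs {0.15, 0.18, 0.42, 0.51} → pass.
JS (methods 2·3): 0.50 vs {0.13, 0.09, 0.33, 0.29} → pass.
Aut (methods 1·2): 0.50 vs {0.13, 0.10, 0.39, 0.39} → pass.
Aut (methods 1·3): 0.50 vs {0.18, 0.15, 0.63, 0.48} → fail.
Aut (methods 2·3): 0.27 vs {0.09, 0.13, 0.35, 0.22} → fail.
ER (methods 1·2): 0.47 vs {0.27, 0.27, 0.39, 0.39} → pass.
ER (methods 1·3): 0.69 vs {0.51, 0.42, 0.48, 0.63} → pass.
ER (methods 2·3): 0.37 vs {0.29, 0.33, 0.22, 0.35} → pass.
2 of 9 fail.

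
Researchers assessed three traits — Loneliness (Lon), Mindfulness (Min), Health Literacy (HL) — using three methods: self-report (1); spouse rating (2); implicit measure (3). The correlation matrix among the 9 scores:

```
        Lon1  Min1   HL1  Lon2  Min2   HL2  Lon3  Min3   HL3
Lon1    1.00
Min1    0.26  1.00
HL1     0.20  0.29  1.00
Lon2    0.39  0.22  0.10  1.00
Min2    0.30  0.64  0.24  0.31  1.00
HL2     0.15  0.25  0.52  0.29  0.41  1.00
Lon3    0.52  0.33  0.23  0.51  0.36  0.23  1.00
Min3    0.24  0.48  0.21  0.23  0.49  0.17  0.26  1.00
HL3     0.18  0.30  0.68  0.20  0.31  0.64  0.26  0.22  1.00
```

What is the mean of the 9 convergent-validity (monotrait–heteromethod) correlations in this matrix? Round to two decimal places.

0.54

Convergent values: 0.39, 0.52, 0.51, 0.64, 0.48, 0.49, 0.52, 0.68, 0.64; mean = 4.87/9 = 0.54.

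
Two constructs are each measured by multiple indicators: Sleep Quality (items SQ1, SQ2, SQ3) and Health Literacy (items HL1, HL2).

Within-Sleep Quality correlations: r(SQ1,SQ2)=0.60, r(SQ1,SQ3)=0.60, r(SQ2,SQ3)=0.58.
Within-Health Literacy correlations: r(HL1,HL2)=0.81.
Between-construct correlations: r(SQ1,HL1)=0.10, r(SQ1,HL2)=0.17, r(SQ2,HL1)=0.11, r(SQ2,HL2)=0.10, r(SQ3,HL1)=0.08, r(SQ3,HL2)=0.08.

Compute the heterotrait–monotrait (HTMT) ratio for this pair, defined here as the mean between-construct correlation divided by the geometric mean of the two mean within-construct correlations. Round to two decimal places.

Between-construct mean = 0.64/6 = 0.1067.
Mean within-SQ = 1.78/3 = 0.5933; mean within-HL = 0.81/1 = 0.8100.
Geometric mean = √(0.5933 × 0.8100) = 0.6932.
HTMT = 0.1067 / 0.6932 = 0.15.

0.15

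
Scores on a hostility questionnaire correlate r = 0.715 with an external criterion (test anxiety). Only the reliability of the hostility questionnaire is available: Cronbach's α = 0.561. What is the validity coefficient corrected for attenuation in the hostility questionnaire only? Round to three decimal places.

Single correction: r_c = r_obs / √r_xx = 0.715 / √0.561 = 0.715 / 0.7490 ≈ 0.955.

0.955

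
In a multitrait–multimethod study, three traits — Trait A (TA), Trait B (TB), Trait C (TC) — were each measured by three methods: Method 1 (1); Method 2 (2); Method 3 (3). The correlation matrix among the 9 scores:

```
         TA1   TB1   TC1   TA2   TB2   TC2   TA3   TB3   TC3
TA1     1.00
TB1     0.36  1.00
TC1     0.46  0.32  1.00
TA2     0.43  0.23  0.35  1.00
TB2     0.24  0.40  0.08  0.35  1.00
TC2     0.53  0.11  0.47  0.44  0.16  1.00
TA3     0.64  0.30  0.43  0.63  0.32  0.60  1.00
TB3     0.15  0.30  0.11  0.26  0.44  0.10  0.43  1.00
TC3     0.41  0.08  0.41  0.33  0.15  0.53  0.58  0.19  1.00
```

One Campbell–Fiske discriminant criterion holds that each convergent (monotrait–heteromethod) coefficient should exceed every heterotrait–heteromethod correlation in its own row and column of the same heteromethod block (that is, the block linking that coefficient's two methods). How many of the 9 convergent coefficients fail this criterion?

Convergent coefficients and their comparison sets:
TA (methods 1·2): 0.43 vs {0.24, 0.23, 0.53, 0.35} → fail.
TA (methods 1·3): 0.64 vs {0.15, 0.30, 0.41, 0.43} → pass.
TA (methods 2·3): 0.63 vs {0.26, 0.32, 0.33, 0.60} → pass.
TB (methods 1·2): 0.40 vs {0.23, 0.24, 0.11, 0.08} → pass.
TB (methods 1·3): 0.30 vs {0.30, 0.15, 0.08, 0.11} → fail.
TB (methods 2·3): 0.44 vs {0.32, 0.26, 0.15, 0.10} → pass.
TC (methods 1·2): 0.47 vs {0.35, 0.53, 0.08, 0.11} → fail.
TC (methods 1·3): 0.41 vs {0.43, 0.41, 0.11, 0.08} → fail.
TC (methods 2·3): 0.53 vs {0.60, 0.33, 0.10, 0.15} → fail.
5 of 9 fail.

5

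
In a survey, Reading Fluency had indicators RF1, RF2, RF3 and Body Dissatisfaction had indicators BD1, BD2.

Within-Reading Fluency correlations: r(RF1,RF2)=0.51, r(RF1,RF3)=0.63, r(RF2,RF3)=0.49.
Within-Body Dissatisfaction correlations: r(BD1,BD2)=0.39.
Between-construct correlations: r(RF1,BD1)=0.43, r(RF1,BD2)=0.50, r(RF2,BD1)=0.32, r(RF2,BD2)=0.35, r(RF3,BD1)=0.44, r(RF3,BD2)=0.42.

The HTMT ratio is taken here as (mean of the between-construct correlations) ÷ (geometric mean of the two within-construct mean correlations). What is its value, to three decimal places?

0.891

Mean heterotrait r = 2.46/6 = 0.4100.
Mean within-RF = 1.63/3 = 0.5433; mean within-BD = 0.39/1 = 0.3900.
Geometric mean = √(0.5433 × 0.3900) = 0.4603.
HTMT = 0.4100 / 0.4603 = 0.891.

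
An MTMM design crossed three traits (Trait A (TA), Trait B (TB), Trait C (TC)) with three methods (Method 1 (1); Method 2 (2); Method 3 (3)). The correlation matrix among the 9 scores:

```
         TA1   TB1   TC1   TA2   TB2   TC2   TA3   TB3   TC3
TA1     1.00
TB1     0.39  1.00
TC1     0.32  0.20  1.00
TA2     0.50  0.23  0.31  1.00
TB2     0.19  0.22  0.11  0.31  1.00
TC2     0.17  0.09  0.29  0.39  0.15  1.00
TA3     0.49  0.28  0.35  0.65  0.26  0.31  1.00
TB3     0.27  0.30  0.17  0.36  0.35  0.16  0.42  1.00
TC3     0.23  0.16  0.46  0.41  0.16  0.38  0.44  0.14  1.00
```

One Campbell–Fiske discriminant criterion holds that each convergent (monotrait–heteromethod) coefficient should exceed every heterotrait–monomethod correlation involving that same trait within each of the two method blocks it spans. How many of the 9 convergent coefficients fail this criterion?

Checking each validity diagonal entry against its comparison values:
TA (methods 1·2): 0.50 vs {0.39, 0.31, 0.32, 0.39} → pass.
TA (methods 1·3): 0.49 vs {0.39, 0.42, 0.32, 0.44} → pass.
TA (methods 2·3): 0.65 vs {0.31, 0.42, 0.39, 0.44} → pass.
TB (methods 1·2): 0.22 vs {0.39, 0.31, 0.20, 0.15} → fail.
TB (methods 1·3): 0.30 vs {0.39, 0.42, 0.20, 0.14} → fail.
TB (methods 2·3): 0.35 vs {0.31, 0.42, 0.15, 0.14} → fail.
TC (methods 1·2): 0.29 vs {0.32, 0.39, 0.20, 0.15} → fail.
TC (methods 1·3): 0.46 vs {0.32, 0.44, 0.20, 0.14} → pass.
TC (methods 2·3): 0.38 vs {0.39, 0.44, 0.15, 0.14} → fail.
5 of 9 fail.

5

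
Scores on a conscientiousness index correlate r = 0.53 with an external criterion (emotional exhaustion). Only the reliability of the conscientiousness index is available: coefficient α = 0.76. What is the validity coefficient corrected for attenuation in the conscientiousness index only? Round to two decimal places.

Single correction: r_c = r_obs / √r_xx = 0.53 / √0.76 = 0.53 / 0.8718 ≈ 0.61.

0.61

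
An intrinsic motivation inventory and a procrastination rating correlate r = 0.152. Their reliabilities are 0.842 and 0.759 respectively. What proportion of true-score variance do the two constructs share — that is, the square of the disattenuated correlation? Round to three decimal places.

0.036

Disattenuated r = 0.152 / √(0.842 × 0.759) = 0.152 / 0.7994 = 0.1901.
Shared true-score variance = 0.1901² = 0.0361 ≈ 0.036.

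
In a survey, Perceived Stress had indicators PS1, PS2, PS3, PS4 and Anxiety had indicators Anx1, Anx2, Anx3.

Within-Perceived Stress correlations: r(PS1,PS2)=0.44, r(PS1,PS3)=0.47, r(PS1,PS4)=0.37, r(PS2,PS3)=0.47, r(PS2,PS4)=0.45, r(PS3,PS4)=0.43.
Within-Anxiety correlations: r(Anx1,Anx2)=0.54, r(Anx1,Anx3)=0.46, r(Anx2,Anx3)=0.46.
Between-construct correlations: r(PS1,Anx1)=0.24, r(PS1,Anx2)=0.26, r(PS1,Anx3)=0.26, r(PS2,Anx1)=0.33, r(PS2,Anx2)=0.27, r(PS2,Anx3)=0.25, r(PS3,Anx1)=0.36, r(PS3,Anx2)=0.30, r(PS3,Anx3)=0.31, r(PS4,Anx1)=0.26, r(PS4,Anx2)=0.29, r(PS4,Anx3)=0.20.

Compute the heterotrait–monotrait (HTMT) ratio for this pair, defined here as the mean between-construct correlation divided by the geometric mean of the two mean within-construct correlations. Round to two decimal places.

Mean heterotrait r = 3.33/12 = 0.2775.
Mean within-PS = 2.63/6 = 0.4383; mean within-Anx = 1.46/3 = 0.4867.
Geometric mean = √(0.4383 × 0.4867) = 0.4619.
HTMT = 0.2775 / 0.4619 = 0.60.

0.60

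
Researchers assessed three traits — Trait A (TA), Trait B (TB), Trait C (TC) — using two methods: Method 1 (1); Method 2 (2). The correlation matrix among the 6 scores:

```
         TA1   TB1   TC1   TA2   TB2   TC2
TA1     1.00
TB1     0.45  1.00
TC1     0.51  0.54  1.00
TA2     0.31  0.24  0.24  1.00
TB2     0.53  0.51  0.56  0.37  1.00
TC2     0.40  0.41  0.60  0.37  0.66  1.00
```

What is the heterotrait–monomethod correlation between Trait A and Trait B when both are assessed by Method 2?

0.37

Different traits, same method: r(TA2, TB2) = 0.37.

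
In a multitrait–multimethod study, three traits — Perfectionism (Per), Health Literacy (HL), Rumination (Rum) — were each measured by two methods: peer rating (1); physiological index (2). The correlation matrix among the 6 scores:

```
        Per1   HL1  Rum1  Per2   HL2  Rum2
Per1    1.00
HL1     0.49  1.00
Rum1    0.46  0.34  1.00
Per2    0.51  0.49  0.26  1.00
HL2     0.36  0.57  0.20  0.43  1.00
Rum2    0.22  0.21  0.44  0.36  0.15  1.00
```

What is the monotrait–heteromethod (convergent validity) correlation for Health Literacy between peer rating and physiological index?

0.57

Same trait (HL), different methods: r(HL1, HL2) = 0.57.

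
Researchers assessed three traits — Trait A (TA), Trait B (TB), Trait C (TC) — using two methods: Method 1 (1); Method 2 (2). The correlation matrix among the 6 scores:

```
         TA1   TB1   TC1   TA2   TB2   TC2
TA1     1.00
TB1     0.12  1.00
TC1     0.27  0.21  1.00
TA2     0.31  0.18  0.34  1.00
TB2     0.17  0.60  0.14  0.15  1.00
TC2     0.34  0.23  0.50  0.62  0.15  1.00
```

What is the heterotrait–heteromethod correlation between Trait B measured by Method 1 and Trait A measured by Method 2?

Different traits and methods: r(TB1, TA2) = 0.18.

0.18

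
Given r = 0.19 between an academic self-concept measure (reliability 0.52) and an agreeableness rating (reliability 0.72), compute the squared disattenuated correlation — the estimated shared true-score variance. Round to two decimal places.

Disattenuated r = 0.19 / √(0.52 × 0.72) = 0.19 / 0.6119 = 0.3105.
Shared true-score variance = 0.3105² = 0.0964 ≈ 0.10.

0.10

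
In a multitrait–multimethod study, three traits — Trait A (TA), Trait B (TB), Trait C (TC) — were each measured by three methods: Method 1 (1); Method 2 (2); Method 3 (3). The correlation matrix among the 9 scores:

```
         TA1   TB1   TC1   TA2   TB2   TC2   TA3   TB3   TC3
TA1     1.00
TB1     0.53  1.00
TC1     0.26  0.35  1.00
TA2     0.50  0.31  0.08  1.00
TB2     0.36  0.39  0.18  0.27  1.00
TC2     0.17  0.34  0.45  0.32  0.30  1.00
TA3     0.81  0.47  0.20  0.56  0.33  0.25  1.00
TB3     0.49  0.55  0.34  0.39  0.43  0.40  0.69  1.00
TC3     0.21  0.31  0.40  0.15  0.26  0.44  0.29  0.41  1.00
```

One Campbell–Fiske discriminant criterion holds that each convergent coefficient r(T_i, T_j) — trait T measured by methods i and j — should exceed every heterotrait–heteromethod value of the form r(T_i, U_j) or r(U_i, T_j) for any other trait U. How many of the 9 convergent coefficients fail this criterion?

0

Convergent coefficients and their comparison sets:
TA (methods 1·2): 0.50 vs {0.36, 0.31, 0.17, 0.08} → pass.
TA (methods 1·3): 0.81 vs {0.49, 0.47, 0.21, 0.20} → pass.
TA (methods 2·3): 0.56 vs {0.39, 0.33, 0.15, 0.25} → pass.
TB (methods 1·2): 0.39 vs {0.31, 0.36, 0.34, 0.18} → pass.
TB (methods 1·3): 0.55 vs {0.47, 0.49, 0.31, 0.34} → pass.
TB (methods 2·3): 0.43 vs {0.33, 0.39, 0.26, 0.40} → pass.
TC (methods 1·2): 0.45 vs {0.08, 0.17, 0.18, 0.34} → pass.
TC (methods 1·3): 0.40 vs {0.20, 0.21, 0.34, 0.31} → pass.
TC (methods 2·3): 0.44 vs {0.25, 0.15, 0.40, 0.26} → pass.
0 of 9 fail.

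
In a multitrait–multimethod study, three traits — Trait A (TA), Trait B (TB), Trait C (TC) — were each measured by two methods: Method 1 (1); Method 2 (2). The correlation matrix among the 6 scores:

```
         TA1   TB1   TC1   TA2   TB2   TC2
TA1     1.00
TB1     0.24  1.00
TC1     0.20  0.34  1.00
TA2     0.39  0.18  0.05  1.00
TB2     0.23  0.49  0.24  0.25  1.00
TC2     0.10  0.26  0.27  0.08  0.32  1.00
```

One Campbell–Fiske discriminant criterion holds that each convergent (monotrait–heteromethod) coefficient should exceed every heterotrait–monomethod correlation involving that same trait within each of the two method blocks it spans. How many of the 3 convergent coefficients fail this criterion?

1

Convergent coefficients and their comparison sets:
TA (methods 1·2): 0.39 vs {0.24, 0.25, 0.20, 0.08} → pass.
TB (methods 1·2): 0.49 vs {0.24, 0.25, 0.34, 0.32} → pass.
TC (methods 1·2): 0.27 vs {0.20, 0.08, 0.34, 0.32} → fail.
1 of 3 fail.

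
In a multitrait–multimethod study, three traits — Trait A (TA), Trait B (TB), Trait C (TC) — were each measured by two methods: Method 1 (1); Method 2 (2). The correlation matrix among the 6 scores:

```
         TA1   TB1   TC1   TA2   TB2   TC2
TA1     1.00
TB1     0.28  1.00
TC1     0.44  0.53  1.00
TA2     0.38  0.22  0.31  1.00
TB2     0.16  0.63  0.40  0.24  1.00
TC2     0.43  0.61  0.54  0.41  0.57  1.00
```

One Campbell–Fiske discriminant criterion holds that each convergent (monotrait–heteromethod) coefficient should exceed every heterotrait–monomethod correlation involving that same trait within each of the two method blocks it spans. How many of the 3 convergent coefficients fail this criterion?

2

Checking each validity diagonal entry against its comparison values:
TA (methods 1·2): 0.38 vs {0.28, 0.24, 0.44, 0.41} → fail.
TB (methods 1·2): 0.63 vs {0.28, 0.24, 0.53, 0.57} → pass.
TC (methods 1·2): 0.54 vs {0.44, 0.41, 0.53, 0.57} → fail.
2 of 3 fail.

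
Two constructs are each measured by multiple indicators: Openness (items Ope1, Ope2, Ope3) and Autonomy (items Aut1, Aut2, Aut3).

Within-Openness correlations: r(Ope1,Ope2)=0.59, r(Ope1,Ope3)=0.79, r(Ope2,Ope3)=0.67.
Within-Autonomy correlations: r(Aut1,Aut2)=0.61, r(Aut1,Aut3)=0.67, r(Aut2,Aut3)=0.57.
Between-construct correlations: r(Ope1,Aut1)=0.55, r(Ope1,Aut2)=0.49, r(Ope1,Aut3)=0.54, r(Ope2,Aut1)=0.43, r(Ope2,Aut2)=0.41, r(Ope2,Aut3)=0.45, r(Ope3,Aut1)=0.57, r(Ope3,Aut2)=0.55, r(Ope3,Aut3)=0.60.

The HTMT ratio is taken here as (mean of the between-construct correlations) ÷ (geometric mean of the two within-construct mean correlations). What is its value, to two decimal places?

0.79

Mean between = 4.59/9 = 0.5100.
Mean within-Ope = 2.05/3 = 0.6833; mean within-Aut = 1.85/3 = 0.6167.
Geometric mean = √(0.6833 × 0.6167) = 0.6491.
HTMT = 0.5100 / 0.6491 = 0.79.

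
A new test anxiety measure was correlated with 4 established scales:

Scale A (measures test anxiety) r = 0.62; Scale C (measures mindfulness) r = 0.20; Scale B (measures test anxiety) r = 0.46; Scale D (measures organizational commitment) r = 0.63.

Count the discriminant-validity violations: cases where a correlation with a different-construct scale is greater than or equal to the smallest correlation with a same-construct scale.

1

Convergent (same construct = test anxiety): Scale A, Scale B.
Smallest convergent = 0.46. Discriminant values: 0.20, 0.63; count ≥ 0.46 → 1.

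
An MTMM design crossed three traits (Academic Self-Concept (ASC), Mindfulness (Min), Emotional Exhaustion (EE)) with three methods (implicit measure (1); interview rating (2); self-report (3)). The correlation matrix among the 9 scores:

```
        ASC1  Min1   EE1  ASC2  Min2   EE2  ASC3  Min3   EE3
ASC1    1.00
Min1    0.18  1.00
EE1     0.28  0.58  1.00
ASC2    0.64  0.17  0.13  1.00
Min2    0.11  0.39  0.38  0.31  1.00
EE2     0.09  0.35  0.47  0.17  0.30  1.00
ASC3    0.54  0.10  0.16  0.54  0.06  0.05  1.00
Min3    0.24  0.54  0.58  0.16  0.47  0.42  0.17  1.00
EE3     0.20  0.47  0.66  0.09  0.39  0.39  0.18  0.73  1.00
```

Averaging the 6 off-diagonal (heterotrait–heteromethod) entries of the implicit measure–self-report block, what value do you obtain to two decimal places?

HTHM values (method 1 × method 3): 0.24, 0.20, 0.10, 0.47, 0.16, 0.58; mean = 1.75/6 = 0.29.

0.29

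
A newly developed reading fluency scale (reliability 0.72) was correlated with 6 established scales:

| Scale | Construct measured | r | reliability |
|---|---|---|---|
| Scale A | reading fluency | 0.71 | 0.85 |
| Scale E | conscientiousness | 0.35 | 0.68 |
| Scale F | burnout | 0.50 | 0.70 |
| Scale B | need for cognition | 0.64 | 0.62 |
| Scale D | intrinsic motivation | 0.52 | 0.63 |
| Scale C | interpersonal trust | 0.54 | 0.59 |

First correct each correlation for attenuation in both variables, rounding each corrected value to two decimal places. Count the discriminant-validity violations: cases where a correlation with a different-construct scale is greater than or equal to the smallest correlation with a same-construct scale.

Disattenuated r (r / √(r_scale · r_new)):
  Scale A (conv): 0.71 / √(0.85·0.72) = 0.91
  Scale E (disc): 0.35 / √(0.68·0.72) = 0.50
  Scale F (disc): 0.50 / √(0.70·0.72) = 0.70
  Scale B (disc): 0.64 / √(0.62·0.72) = 0.96
  Scale D (disc): 0.52 / √(0.63·0.72) = 0.77
  Scale C (disc): 0.54 / √(0.59·0.72) = 0.83
Smallest convergent = 0.91. Discriminant values: 0.50, 0.70, 0.96, 0.77, 0.83; count ≥ 0.91 → 1.

1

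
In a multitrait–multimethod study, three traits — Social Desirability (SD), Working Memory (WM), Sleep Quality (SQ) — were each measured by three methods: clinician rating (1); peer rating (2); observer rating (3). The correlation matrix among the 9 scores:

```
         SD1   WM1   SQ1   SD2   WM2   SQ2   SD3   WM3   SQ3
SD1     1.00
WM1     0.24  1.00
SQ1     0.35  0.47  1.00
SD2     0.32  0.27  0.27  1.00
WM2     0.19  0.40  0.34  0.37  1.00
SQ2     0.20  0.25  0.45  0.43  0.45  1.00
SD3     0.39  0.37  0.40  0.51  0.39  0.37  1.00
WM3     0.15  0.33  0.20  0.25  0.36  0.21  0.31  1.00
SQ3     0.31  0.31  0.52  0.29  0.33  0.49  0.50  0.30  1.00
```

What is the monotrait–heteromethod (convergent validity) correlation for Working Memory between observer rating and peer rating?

Same trait (WM), different methods: r(WM3, WM2) = 0.36.

0.36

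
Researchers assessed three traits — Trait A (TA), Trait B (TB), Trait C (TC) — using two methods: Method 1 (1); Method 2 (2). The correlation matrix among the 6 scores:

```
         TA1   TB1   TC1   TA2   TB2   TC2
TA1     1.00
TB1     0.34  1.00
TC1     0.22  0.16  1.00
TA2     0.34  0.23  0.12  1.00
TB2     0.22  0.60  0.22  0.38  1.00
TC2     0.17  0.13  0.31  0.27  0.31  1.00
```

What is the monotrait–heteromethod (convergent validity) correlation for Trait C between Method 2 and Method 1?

Same trait (TC), different methods: r(TC2, TC1) = 0.31.

0.31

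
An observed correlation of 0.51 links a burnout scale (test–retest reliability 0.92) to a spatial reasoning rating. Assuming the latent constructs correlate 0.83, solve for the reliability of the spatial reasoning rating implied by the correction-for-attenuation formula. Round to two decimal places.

r_true = r_obs / √(r_xx · r_yy) ⇒ 0.83 = 0.51 / √(0.92 · r_yy).
√(0.92 · r_yy) = 0.51 / 0.83 = 0.6145; 0.92 · r_yy = 0.3776; r_yy = 0.3776 / 0.92 ≈ 0.41.

0.41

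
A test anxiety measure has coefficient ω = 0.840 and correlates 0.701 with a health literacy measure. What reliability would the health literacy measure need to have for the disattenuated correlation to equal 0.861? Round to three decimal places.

0.789

r_true = r_obs / √(r_xx · r_yy) ⇒ 0.861 = 0.701 / √(0.840 · r_yy).
√(0.840 · r_yy) = 0.701 / 0.861 = 0.8142; 0.840 · r_yy = 0.6629; r_yy = 0.6629 / 0.840 ≈ 0.789.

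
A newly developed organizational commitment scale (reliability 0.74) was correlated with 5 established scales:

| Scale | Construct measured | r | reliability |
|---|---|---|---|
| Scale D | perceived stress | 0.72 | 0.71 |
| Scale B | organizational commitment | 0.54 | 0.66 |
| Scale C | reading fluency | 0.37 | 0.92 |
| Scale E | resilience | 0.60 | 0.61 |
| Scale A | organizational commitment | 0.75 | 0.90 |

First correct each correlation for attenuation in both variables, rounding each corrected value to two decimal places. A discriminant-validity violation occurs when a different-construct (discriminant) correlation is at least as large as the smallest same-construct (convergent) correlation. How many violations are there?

2

Disattenuated r (r / √(r_scale · r_new)):
  Scale D (disc): 0.72 / √(0.71·0.74) = 0.99
  Scale B (conv): 0.54 / √(0.66·0.74) = 0.77
  Scale C (disc): 0.37 / √(0.92·0.74) = 0.45
  Scale E (disc): 0.60 / √(0.61·0.74) = 0.89
  Scale A (conv): 0.75 / √(0.90·0.74) = 0.92
Smallest convergent = 0.77. Discriminant values: 0.99, 0.45, 0.89; count ≥ 0.77 → 2.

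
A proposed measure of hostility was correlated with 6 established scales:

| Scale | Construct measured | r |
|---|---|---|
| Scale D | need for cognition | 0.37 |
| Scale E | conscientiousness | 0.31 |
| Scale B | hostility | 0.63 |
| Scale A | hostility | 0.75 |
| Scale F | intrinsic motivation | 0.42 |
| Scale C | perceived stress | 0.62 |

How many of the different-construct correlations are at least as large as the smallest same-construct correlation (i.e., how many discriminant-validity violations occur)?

Convergent (same construct = hostility): Scale B, Scale A.
Smallest convergent = 0.63. Discriminant values: 0.37, 0.31, 0.42, 0.62; count ≥ 0.63 → 0.

0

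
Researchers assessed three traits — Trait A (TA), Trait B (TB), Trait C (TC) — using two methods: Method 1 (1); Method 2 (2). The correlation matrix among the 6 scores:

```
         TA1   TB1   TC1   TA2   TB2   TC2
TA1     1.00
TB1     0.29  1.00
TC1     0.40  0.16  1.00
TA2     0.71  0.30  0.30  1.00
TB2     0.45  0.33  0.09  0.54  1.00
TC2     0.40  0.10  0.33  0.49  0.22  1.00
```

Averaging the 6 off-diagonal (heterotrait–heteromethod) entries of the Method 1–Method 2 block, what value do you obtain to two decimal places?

HTHM values (method 1 × method 2): 0.45, 0.40, 0.30, 0.10, 0.30, 0.09; mean = 1.64/6 = 0.27.

0.27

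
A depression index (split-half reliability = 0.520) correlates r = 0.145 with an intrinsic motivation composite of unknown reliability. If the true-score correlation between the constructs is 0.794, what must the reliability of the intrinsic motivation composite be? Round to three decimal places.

0.064

r_true = r_obs / √(r_xx · r_yy) ⇒ 0.794 = 0.145 / √(0.520 · r_yy).
√(0.520 · r_yy) = 0.145 / 0.794 = 0.1826; 0.520 · r_yy = 0.0333; r_yy = 0.0333 / 0.520 ≈ 0.064.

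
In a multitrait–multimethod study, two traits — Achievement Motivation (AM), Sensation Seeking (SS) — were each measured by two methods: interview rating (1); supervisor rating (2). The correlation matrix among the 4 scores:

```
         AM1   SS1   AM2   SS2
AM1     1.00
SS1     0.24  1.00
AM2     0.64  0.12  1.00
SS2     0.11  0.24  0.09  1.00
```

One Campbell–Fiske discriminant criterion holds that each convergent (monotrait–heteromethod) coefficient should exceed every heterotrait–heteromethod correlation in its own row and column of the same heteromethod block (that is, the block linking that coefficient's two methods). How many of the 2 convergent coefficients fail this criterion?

Checking each validity diagonal entry against its comparison values:
AM (methods 1·2): 0.64 vs {0.11, 0.12} → pass.
SS (methods 1·2): 0.24 vs {0.12, 0.11} → pass.
0 of 2 fail.

0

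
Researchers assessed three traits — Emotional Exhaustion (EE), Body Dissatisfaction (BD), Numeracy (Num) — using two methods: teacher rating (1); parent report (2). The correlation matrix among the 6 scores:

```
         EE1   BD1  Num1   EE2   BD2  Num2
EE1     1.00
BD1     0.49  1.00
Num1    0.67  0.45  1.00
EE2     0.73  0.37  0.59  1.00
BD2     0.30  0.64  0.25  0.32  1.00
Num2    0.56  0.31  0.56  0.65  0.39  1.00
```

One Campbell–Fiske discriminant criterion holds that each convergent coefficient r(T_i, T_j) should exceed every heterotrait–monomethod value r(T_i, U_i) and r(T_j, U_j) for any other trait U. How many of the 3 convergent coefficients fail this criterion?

Checking each validity diagonal entry against its comparison values:
EE (methods 1·2): 0.73 vs {0.49, 0.32, 0.67, 0.65} → pass.
BD (methods 1·2): 0.64 vs {0.49, 0.32, 0.45, 0.39} → pass.
Num (methods 1·2): 0.56 vs {0.67, 0.65, 0.45, 0.39} → fail.
1 of 3 fail.

1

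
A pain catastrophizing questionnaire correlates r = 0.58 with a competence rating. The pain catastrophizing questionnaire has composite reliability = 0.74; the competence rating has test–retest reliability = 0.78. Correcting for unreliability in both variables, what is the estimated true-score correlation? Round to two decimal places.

0.76

r_true = r_obs / √(r_xx · r_yy) = 0.58 / √(0.74 × 0.78) = 0.58 / √0.5772 = 0.58 / 0.7597 ≈ 0.76.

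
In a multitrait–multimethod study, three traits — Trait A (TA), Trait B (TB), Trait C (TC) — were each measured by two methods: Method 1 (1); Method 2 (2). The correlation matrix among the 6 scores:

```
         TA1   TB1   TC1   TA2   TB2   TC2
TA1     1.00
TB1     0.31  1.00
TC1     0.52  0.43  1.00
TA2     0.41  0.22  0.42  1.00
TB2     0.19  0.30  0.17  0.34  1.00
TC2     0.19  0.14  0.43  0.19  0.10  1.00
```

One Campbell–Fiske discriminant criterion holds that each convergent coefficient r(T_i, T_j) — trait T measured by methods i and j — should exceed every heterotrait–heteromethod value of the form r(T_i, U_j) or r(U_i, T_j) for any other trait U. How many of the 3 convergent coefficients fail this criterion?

Checking each validity diagonal entry against its comparison values:
TA (methods 1·2): 0.41 vs {0.19, 0.22, 0.19, 0.42} → fail.
TB (methods 1·2): 0.30 vs {0.22, 0.19, 0.14, 0.17} → pass.
TC (methods 1·2): 0.43 vs {0.42, 0.19, 0.17, 0.14} → pass.
1 of 3 fail.

1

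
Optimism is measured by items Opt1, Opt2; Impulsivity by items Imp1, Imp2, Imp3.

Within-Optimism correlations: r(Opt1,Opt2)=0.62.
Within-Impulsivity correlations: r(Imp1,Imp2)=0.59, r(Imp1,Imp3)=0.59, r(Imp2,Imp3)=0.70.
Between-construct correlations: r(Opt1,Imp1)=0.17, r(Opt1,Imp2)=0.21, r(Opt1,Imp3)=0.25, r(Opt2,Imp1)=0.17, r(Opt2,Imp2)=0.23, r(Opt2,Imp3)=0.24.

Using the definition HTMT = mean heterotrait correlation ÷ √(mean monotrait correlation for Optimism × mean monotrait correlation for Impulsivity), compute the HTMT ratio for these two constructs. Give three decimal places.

Mean heterotrait r = 1.27/6 = 0.2117.
Mean within-Opt = 0.62/1 = 0.6200; mean within-Imp = 1.88/3 = 0.6267.
Geometric mean = √(0.6200 × 0.6267) = 0.6233.
HTMT = 0.2117 / 0.6233 = 0.340.

0.340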